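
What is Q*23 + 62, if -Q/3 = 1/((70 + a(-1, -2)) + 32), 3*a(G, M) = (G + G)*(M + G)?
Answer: 6379/104 ≈ 61.337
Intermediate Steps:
a(G, M) = 2*G*(G + M)/3 (a(G, M) = ((G + G)*(M + G))/3 = ((2*G)*(G + M))/3 = (2*G*(G + M))/3 = 2*G*(G + M)/3)
Q = -3/104 (Q = -3/((70 + (2/3)*(-1)*(-1 - 2)) + 32) = -3/((70 + (2/3)*(-1)*(-3)) + 32) = -3/((70 + 2) + 32) = -3/(72 + 32) = -3/104 ≈ -0.028846)
Q*23 + 62 = -3/104*23 + 62 = -69/104 + 62 = 6379/104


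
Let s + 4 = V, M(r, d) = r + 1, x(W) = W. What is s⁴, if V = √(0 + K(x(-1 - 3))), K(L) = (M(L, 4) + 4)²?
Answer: 81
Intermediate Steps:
M(r, d) = 1 + r
K(L) = (5 + L)² (K(L) = ((1 + L) + 4)² = (5 + L)²)
V = 1 (V = √(0 + (5 + (-1 - 3))²) = √(0 + (5 - 4)²) = √(0 + 1²) = √(0 + 1) = √1 = 1)
s = -3 (s = -4 + 1 = -3)
s⁴ = (-3)⁴ = 81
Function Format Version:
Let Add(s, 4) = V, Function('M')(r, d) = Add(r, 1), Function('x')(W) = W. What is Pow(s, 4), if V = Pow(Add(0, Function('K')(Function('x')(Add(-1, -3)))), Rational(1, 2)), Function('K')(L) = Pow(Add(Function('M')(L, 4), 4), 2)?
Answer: 81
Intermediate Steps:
Function('M')(r, d) = Add(1, r)
Function('K')(L) = Pow(Add(5, L), 2) (Function('K')(L) = Pow(Add(Add(1, L), 4), 2) = Pow(Add(5, L), 2))
V = 1 (V = Pow(Add(0, Pow(Add(5, Add(-1, -3)), 2)), Rational(1, 2)) = Pow(Add(0, Pow(Add(5, -4), 2)), Rational(1, 2)) = Pow(Add(0, Pow(1, 2)), Rational(1, 2)) = Pow(Add(0, 1), Rational(1, 2)) = Pow(1, Rational(1, 2)) = 1)
s = -3 (s = Add(-4, 1) = -3)
Pow(s, 4) = Pow(-3, 4) = 81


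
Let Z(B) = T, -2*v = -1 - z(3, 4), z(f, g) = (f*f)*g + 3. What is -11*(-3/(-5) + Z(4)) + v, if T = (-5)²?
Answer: -1308/5 ≈ -261.60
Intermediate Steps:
z(f, g) = 3 + g*f² (z(f, g) = f²*g + 3 = g*f² + 3 = 3 + g*f²)
v = 20 (v = -(-1 - (3 + 4*3²))/2 = -(-1 - (3 + 4*9))/2 = -(-1 - (3 + 36))/2 = -(-1 - 1*39)/2 = -(-1 - 39)/2 = -½*(-40) = 20)
T = 25
Z(B) = 25
-11*(-3/(-5) + Z(4)) + v = -11*(-3/(-5) + 25) + 20 = -11*(-⅕*(-3) + 25) + 20 = -11*(⅗ + 25) + 20 = -11*128/5 + 20 = -1408/5 + 20 = -1308/5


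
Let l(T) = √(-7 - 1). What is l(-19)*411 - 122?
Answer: -122 + 822*I*√2 ≈ -122.0 + 1162.5*I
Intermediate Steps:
l(T) = 2*I*√2 (l(T) = √(-8) = 2*I*√2)
l(-19)*411 - 122 = (2*I*√2)*411 - 122 = 822*I*√2 - 122 = -122 + 822*I*√2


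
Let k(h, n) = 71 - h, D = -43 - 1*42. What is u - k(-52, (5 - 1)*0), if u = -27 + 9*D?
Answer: -915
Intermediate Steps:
D = -85 (D = -43 - 42 = -85)
u = -792 (u = -27 + 9*(-85) = -27 - 765 = -792)
u - k(-52, (5 - 1)*0) = -792 - (71 - 1*(-52)) = -792 - (71 + 52) = -792 - 1*123 = -792 - 123 = -915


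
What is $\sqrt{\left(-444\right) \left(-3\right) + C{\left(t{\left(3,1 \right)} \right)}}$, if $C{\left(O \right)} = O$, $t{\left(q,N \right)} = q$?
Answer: $\sqrt{1335} \approx 36.538$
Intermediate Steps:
$\sqrt{\left(-444\right) \left(-3\right) + C{\left(t{\left(3,1 \right)} \right)}} = \sqrt{\left(-444\right) \left(-3\right) + 3} = \sqrt{1332 + 3} = \sqrt{1335}$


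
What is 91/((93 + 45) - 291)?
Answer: -91/153 ≈ -0.59477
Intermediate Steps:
91/((93 + 45) - 291) = 91/(138 - 291) = 91/(-153) = 91*(-1/153) = -91/153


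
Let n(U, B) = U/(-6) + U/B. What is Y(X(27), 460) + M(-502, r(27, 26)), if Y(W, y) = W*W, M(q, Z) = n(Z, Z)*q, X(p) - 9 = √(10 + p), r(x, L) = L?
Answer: 5374/3 + 18*√37 ≈ 1900.8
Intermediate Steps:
X(p) = 9 + √(10 + p)
n(U, B) = -U/6 + U/B (n(U, B) = U*(-⅙) + U/B = -U/6 + U/B)
M(q, Z) = q*(1 - Z/6) (M(q, Z) = (-Z/6 + Z/Z)*q = (-Z/6 + 1)*q = (1 - Z/6)*q = q*(1 - Z/6))
Y(W, y) = W²
Y(X(27), 460) + M(-502, r(27, 26)) = (9 + √(10 + 27))² + (⅙)*(-502)*(6 - 1*26) = (9 + √37)² + (⅙)*(-502)*(6 - 26) = (9 + √37)² + (⅙)*(-502)*(-20) = (9 + √37)² + 5020/3 = 5020/3 + (9 + √37)²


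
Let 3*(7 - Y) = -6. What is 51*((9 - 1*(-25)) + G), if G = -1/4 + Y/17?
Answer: 6993/4 ≈ 1748.3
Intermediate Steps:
Y = 9 (Y = 7 - ⅓*(-6) = 7 + 2 = 9)
G = 19/68 (G = -1/4 + 9/17 = -1*¼ + 9*(1/17) = -¼ + 9/17 = 19/68 ≈ 0.27941)
51*((9 - 1*(-25)) + G) = 51*((9 - 1*(-25)) + 19/68) = 51*((9 + 25) + 19/68) = 51*(34 + 19/68) = 51*(2331/68) = 6993/4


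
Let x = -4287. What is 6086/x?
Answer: -6086/4287 ≈ -1.4196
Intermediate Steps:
6086/x = 6086/(-4287) = 6086*(-1/4287) = -6086/4287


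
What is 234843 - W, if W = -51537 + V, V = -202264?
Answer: 488644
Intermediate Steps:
W = -253801 (W = -51537 - 202264 = -253801)
234843 - W = 234843 - 1*(-253801) = 234843 + 253801 = 488644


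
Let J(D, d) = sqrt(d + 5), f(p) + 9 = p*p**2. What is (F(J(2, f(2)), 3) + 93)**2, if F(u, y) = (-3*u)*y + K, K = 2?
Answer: 5929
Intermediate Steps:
f(p) = -9 + p**3 (f(p) = -9 + p*p**2 = -9 + p**3)
J(D, d) = sqrt(5 + d)
F(u, y) = 2 - 3*u*y (F(u, y) = (-3*u)*y + 2 = -3*u*y + 2 = 2 - 3*u*y)
(F(J(2, f(2)), 3) + 93)**2 = ((2 - 3*sqrt(5 + (-9 + 2**3))*3) + 93)**2 = ((2 - 3*sqrt(5 + (-9 + 8))*3) + 93)**2 = ((2 - 3*sqrt(5 - 1)*3) + 93)**2 = ((2 - 3*sqrt(4)*3) + 93)**2 = ((2 - 3*2*3) + 93)**2 = ((2 - 18) + 93)**2 = (-16 + 93)**2 = 77**2 = 5929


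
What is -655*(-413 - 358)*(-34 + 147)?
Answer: 57065565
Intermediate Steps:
-655*(-413 - 358)*(-34 + 147) = -(-505005)*113 = -655*(-87123) = 57065565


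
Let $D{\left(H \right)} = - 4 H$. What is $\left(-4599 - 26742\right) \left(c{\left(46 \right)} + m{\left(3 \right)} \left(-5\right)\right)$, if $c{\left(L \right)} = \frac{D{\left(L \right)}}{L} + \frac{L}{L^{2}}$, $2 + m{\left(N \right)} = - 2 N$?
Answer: $- \frac{51932037}{46} \approx -1.129 \cdot 10^{6}$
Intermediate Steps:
$m{\left(N \right)} = -2 - 2 N$
$c{\left(L \right)} = -4 + \frac{1}{L}$ ($c{\left(L \right)} = \frac{\left(-4\right) L}{L} + \frac{L}{L^{2}} = -4 + \frac{L}{L^{2}} = -4 + \frac{1}{L}$)
$\left(-4599 - 26742\right) \left(c{\left(46 \right)} + m{\left(3 \right)} \left(-5\right)\right) = \left(-4599 - 26742\right) \left(\left(-4 + \frac{1}{46}\right) + \left(-2 - 6\right) \left(-5\right)\right) = - 31341 \left(- \frac{183}{46} - -40\right) = - 31341 \left(- \frac{183}{46} + 40\right) = \left(-31341\right) \frac{1657}{46} = - \frac{51932037}{46}$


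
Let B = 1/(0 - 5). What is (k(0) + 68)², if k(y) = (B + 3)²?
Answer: 3594816/625 ≈ 5751.7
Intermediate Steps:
B = -⅕ (B = 1/(-5) = -⅕ ≈ -0.20000)
k(y) = 196/25 (k(y) = (-⅕ + 3)² = (14/5)² = 196/25)
(k(0) + 68)² = (196/25 + 68)² = (1896/25)² = 3594816/625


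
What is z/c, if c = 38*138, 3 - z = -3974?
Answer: 3977/5244 ≈ 0.75839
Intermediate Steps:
z = 3977 (z = 3 - 1*(-3974) = 3 + 3974 = 3977)
c = 5244
z/c = 3977/5244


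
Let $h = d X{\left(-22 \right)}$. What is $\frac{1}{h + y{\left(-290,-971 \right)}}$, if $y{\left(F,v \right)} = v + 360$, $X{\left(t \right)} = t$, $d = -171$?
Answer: $\frac{1}{3151} \approx 0.00031736$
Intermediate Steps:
$y{\left(F,v \right)} = 360 + v$
$h = 3762$ ($h = \left(-171\right) \left(-22\right) = 3762$)
$\frac{1}{h + y{\left(-290,-971 \right)}} = \frac{1}{3762 + \left(360 - 971\right)} = \frac{1}{3762 - 611} = \frac{1}{3151}$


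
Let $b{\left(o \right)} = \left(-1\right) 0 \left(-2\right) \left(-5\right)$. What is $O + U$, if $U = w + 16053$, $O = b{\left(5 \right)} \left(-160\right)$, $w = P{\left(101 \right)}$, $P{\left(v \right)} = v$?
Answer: $16154$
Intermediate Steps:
$w = 101$
$b{\left(o \right)} = 0$ ($b{\left(o \right)} = 0 \left(-2\right) \left(-5\right) = 0 \left(-5\right) = 0$)
$O = 0$ ($O = 0 \left(-160\right) = 0$)
$U = 16154$ ($U = 101 + 16053 = 16154$)
$O + U = 0 + 16154 = 16154$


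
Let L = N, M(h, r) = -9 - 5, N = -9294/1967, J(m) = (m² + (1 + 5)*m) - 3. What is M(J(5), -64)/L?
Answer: 13769/4647 ≈ 2.9630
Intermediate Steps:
J(m) = -3 + m² + 6*m (J(m) = (m² + 6*m) - 3 = -3 + m² + 6*m)
N = -9294/1967 (N = -9294*1/1967 = -9294/1967 ≈ -4.7250)
M(h, r) = -14
L = -9294/1967 ≈ -4.7250
M(J(5), -64)/L = -14/(-9294/1967) = -14*(-1967/9294) = 13769/4647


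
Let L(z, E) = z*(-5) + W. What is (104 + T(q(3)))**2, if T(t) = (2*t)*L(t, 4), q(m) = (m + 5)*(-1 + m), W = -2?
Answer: 6350400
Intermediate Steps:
L(z, E) = -2 - 5*z (L(z, E) = z*(-5) - 2 = -5*z - 2 = -2 - 5*z)
q(m) = (-1 + m)*(5 + m) (q(m) = (5 + m)*(-1 + m) = (-1 + m)*(5 + m))
T(t) = 2*t*(-2 - 5*t) (T(t) = (2*t)*(-2 - 5*t) = 2*t*(-2 - 5*t))
(104 + T(q(3)))**2 = (104 - 2*(-5 + 3**2 + 4*3)*(2 + 5*(-5 + 3**2 + 4*3)))**2 = (104 - 2*(-5 + 9 + 12)*(2 + 5*(-5 + 9 + 12)))**2 = (104 - 2*16*(2 + 5*16))**2 = (104 - 2*16*(2 + 80))**2 = (104 - 2*16*82)**2 = (104 - 2624)**2 = (-2520)**2 = 6350400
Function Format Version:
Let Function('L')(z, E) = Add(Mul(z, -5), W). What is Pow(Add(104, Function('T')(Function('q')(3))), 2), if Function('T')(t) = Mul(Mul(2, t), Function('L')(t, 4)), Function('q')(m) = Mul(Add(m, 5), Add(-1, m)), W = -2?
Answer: 6350400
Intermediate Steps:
Function('L')(z, E) = Add(-2, Mul(-5, z)) (Function('L')(z, E) = Add(Mul(z, -5), -2) = Add(Mul(-5, z), -2) = Add(-2, Mul(-5, z)))
Function('q')(m) = Mul(Add(-1, m), Add(5, m)) (Function('q')(m) = Mul(Add(5, m), Add(-1, m)) = Mul(Add(-1, m), Add(5, m)))
Function('T')(t) = Mul(2, t, Add(-2, Mul(-5, t))) (Function('T')(t) = Mul(Mul(2, t), Add(-2, Mul(-5, t))) = Mul(2, t, Add(-2, Mul(-5, t))))
Pow(Add(104, Function('T')(Function('q')(3))), 2) = Pow(Add(104, Mul(-2, Add(-5, Pow(3, 2), Mul(4, 3)), Add(2, Mul(5, Add(-5, Pow(3, 2), Mul(4, 3)))))), 2) = Pow(Add(104, Mul(-2, Add(-5, 9, 12), Add(2, Mul(5, Add(-5, 9, 12))))), 2) = Pow(Add(104, Mul(-2, 16, Add(2, Mul(5, 16)))), 2) = Pow(Add(104, Mul(-2, 16, Add(2, 80))), 2) = Pow(Add(104, Mul(-2, 16, 82)), 2) = Pow(Add(104, -2624), 2) = Pow(-2520, 2) = 6350400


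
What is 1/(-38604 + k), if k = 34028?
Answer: -1/4576 ≈ -0.00021853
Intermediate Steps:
1/(-38604 + k) = 1/(-38604 + 34028) = 1/(-4576) = -1/4576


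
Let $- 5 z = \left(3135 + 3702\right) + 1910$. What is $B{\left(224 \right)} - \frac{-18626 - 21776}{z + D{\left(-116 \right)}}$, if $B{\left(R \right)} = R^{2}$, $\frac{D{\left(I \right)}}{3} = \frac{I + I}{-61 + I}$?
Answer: $\frac{25824356098}{514913} \approx 50153.0$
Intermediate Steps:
$D{\left(I \right)} = \frac{6 I}{-61 + I}$ ($D{\left(I \right)} = 3 \frac{I + I}{-61 + I} = 3 \frac{2 I}{-61 + I} = \frac{6 I}{-61 + I}$)
$z = - \frac{8747}{5}$ ($z = - \frac{\left(3135 + 3702\right) + 1910}{5} = - \frac{6837 + 1910}{5} = \left(- \frac{1}{5}\right) 8747 = - \frac{8747}{5} \approx -1749.4$)
$B{\left(224 \right)} - \frac{-18626 - 21776}{z + D{\left(-116 \right)}} = 224^{2} - \frac{-18626 - 21776}{- \frac{8747}{5} + 6 \left(-116\right) \frac{1}{-61 - 116}} = 50176 - - \frac{40402}{- \frac{8747}{5} + 6 \left(-116\right) \frac{1}{-177}} = 50176 - - \frac{40402}{- \frac{8747}{5} + 6 \left(-116\right) \left(- \frac{1}{177}\right)} = 50176 - - \frac{40402}{- \frac{8747}{5} + \frac{232}{59}} = 50176 - - \frac{40402}{- \frac{514913}{295}} = 50176 - \left(-40402\right) \left(- \frac{295}{514913}\right) = 50176 - \frac{11918590}{514913} = \frac{25824356098}{514913}$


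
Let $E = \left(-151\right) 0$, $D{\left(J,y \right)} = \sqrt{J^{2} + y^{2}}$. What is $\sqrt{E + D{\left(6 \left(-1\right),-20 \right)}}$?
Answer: $\sqrt{2} \sqrt[4]{109} \approx 4.5695$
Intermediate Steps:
$E = 0$
$\sqrt{E + D{\left(6 \left(-1\right),-20 \right)}} = \sqrt{0 + \sqrt{\left(6 \left(-1\right)\right)^{2} + \left(-20\right)^{2}}} = \sqrt{0 + \sqrt{\left(-6\right)^{2} + 400}} = \sqrt{0 + \sqrt{36 + 400}} = \sqrt{0 + \sqrt{436}} = \sqrt{0 + 2 \sqrt{109}} = \sqrt{2 \sqrt{109}} = \sqrt{2} \sqrt[4]{109}$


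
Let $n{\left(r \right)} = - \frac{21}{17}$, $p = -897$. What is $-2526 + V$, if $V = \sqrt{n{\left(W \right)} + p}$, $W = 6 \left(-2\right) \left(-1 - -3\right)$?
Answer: $-2526 + \frac{i \sqrt{259590}}{17} \approx -2526.0 + 29.971 i$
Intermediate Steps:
$W = -24$ ($W = - 12 \left(-1 + 3\right) = \left(-12\right) 2 = -24$)
$n{\left(r \right)} = - \frac{21}{17}$ ($n{\left(r \right)} = \left(-21\right) \frac{1}{17} = - \frac{21}{17}$)
$V = \frac{i \sqrt{259590}}{17}$ ($V = \sqrt{- \frac{21}{17} - 897} = \sqrt{- \frac{15270}{17}} = \frac{i \sqrt{259590}}{17} \approx 29.971 i$)
$-2526 + V = -2526 + \frac{i \sqrt{259590}}{17}$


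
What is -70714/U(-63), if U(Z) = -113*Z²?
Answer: 10102/64071 ≈ 0.15767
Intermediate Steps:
-70714/U(-63) = -70714/((-113*(-63)²)) = -70714/((-113*3969)) = -70714/(-448497) = -70714*(-1/448497) = 10102/64071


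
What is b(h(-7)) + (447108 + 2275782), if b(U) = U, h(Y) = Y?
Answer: 2722883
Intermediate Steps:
b(h(-7)) + (447108 + 2275782) = -7 + (447108 + 2275782) = -7 + 2722890 = 2722883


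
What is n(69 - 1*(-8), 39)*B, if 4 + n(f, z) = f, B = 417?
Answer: 30441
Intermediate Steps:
n(f, z) = -4 + f
n(69 - 1*(-8), 39)*B = (-4 + (69 - 1*(-8)))*417 = (-4 + (69 + 8))*417 = (-4 + 77)*417 = 73*417 = 30441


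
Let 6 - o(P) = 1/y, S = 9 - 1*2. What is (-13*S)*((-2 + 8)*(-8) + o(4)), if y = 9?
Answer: 34489/9 ≈ 3832.1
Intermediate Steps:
S = 7 (S = 9 - 2 = 7)
o(P) = 53/9 (o(P) = 6 - 1/9 = 53/9)
(-13*S)*((-2 + 8)*(-8) + o(4)) = (-13*7)*((-2 + 8)*(-8) + 53/9) = -91*(6*(-8) + 53/9) = -91*(-48 + 53/9) = -91*(-379/9) = 34489/9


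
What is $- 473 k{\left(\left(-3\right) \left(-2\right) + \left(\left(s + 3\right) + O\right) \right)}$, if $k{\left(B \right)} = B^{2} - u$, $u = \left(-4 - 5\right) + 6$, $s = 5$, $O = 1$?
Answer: $-107844$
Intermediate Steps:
$u = -3$ ($u = \left(-4 - 5\right) + 6 = -9 + 6 = -3$)
$k{\left(B \right)} = 3 + B^{2}$ ($k{\left(B \right)} = B^{2} - -3 = B^{2} + 3 = 3 + B^{2}$)
$- 473 k{\left(\left(-3\right) \left(-2\right) + \left(\left(s + 3\right) + O\right) \right)} = - 473 \left(3 + \left(\left(-3\right) \left(-2\right) + \left(\left(5 + 3\right) + 1\right)\right)^{2}\right) = - 473 \left(3 + \left(6 + \left(8 + 1\right)\right)^{2}\right) = - 473 \left(3 + \left(6 + 9\right)^{2}\right) = - 473 \left(3 + 15^{2}\right) = - 473 \left(3 + 225\right) = \left(-473\right) 228 = -107844$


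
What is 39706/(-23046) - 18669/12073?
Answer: -454808156/139117179 ≈ -3.2692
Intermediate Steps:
39706/(-23046) - 18669/12073 = 39706*(-1/23046) - 18669*1/12073 = -19853/11523 - 18669/12073 = -454808156/139117179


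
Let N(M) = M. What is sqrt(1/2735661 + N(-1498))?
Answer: I*sqrt(11210793975431997)/2735661 ≈ 38.704*I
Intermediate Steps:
sqrt(1/2735661 + N(-1498)) = sqrt(1/2735661 - 1498) = sqrt(-4098020177/2735661) = I*sqrt(11210793975431997)/2735661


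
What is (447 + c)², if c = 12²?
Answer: 349281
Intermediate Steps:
c = 144
(447 + c)² = (447 + 144)² = 591² = 349281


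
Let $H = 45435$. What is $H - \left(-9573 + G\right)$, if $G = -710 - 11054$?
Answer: $66772$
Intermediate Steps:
$G = -11764$
$H - \left(-9573 + G\right) = 45435 - \left(-9573 - 11764\right) = 45435 - -21337 = 45435 + 21337 = 66772$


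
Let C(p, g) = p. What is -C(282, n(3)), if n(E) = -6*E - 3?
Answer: -282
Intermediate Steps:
n(E) = -3 - 6*E
-C(282, n(3)) = -1*282 = -282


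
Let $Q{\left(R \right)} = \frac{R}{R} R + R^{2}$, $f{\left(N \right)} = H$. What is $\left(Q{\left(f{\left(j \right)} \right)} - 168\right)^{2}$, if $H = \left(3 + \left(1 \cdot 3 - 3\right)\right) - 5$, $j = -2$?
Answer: $27556$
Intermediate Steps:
$H = -2$ ($H = \left(3 + \left(3 - 3\right)\right) - 5 = \left(3 + 0\right) - 5 = 3 - 5 = -2$)
$f{\left(N \right)} = -2$
$Q{\left(R \right)} = R + R^{2}$ ($Q{\left(R \right)} = 1 R + R^{2} = R + R^{2}$)
$\left(Q{\left(f{\left(j \right)} \right)} - 168\right)^{2} = \left(- 2 \left(1 - 2\right) - 168\right)^{2} = \left(\left(-2\right) \left(-1\right) - 168\right)^{2} = \left(2 - 168\right)^{2} = \left(-166\right)^{2} = 27556$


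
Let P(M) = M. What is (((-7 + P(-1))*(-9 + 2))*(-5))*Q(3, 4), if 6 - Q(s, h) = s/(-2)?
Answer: -2100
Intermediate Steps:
Q(s, h) = 6 + s/2 (Q(s, h) = 6 - s/(-2) = 6 - s*(-1)/2 = 6 - (-1)*s/2 = 6 + s/2)
(((-7 + P(-1))*(-9 + 2))*(-5))*Q(3, 4) = (((-7 - 1)*(-9 + 2))*(-5))*(6 + (1/2)*3) = (-8*(-7)*(-5))*(6 + 3/2) = (56*(-5))*(15/2) = -280*15/2 = -2100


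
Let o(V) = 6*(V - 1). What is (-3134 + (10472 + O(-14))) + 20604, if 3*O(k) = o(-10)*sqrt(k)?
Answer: 27942 - 22*I*sqrt(14) ≈ 27942.0 - 82.316*I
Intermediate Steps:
o(V) = -6 + 6*V (o(V) = 6*(-1 + V) = -6 + 6*V)
O(k) = -22*sqrt(k) (O(k) = ((-6 + 6*(-10))*sqrt(k))/3 = ((-6 - 60)*sqrt(k))/3 = (-66*sqrt(k))/3 = -22*sqrt(k))
(-3134 + (10472 + O(-14))) + 20604 = (-3134 + (10472 - 22*I*sqrt(14))) + 20604 = (7338 - 22*I*sqrt(14)) + 20604 = 27942 - 22*I*sqrt(14)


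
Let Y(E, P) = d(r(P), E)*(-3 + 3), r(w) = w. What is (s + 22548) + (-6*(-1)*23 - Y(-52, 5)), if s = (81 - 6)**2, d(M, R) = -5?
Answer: 28311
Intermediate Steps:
s = 5625 (s = 75**2 = 5625)
Y(E, P) = 0 (Y(E, P) = -5*(-3 + 3) = -5*0 = 0)
(s + 22548) + (-6*(-1)*23 - Y(-52, 5)) = (5625 + 22548) + (-6*(-1)*23 - 1*0) = 28173 + (6*23 + 0) = 28173 + (138 + 0) = 28173 + 138 = 28311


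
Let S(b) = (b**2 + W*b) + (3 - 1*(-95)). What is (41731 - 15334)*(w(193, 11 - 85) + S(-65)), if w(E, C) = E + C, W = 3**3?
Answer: 70928739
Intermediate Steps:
W = 27
S(b) = 98 + b**2 + 27*b (S(b) = (b**2 + 27*b) + (3 - 1*(-95)) = (b**2 + 27*b) + (3 + 95) = (b**2 + 27*b) + 98 = 98 + b**2 + 27*b)
w(E, C) = C + E
(41731 - 15334)*(w(193, 11 - 85) + S(-65)) = (41731 - 15334)*(((11 - 85) + 193) + (98 + (-65)**2 + 27*(-65))) = 26397*((-74 + 193) + (98 + 4225 - 1755)) = 26397*(119 + 2568) = 26397*2687 = 70928739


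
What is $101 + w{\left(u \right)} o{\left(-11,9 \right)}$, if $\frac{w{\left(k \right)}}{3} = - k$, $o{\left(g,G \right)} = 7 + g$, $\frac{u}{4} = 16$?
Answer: $869$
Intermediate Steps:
$u = 64$ ($u = 4 \cdot 16 = 64$)
$w{\left(k \right)} = - 3 k$ ($w{\left(k \right)} = 3 \left(- k\right) = - 3 k$)
$101 + w{\left(u \right)} o{\left(-11,9 \right)} = 101 + \left(-3\right) 64 \left(7 - 11\right) = 101 - -768 = 101 + 768 = 869$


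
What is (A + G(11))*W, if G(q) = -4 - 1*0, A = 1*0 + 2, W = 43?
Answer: -86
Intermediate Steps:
A = 2 (A = 0 + 2 = 2)
G(q) = -4 (G(q) = -4 + 0 = -4)
(A + G(11))*W = (2 - 4)*43 = -2*43 = -86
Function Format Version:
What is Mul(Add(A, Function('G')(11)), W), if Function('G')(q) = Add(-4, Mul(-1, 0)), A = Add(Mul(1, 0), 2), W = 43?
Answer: -86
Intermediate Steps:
A = 2 (A = Add(0, 2) = 2)
Function('G')(q) = -4 (Function('G')(q) = Add(-4, 0) = -4)
Mul(Add(A, Function('G')(11)), W) = Mul(Add(2, -4), 43) = Mul(-2, 43) = -86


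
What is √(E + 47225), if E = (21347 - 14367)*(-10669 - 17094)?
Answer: I*√193738515 ≈ 13919.0*I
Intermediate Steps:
E = -193785740 (E = 6980*(-27763) = -193785740)
√(E + 47225) = √(-193785740 + 47225) = √(-193738515) = I*√193738515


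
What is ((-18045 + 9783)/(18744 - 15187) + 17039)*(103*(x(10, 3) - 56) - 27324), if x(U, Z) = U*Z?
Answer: -1818105028922/3557 ≈ -5.1113e+8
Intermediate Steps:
((-18045 + 9783)/(18744 - 15187) + 17039)*(103*(x(10, 3) - 56) - 27324) = ((-18045 + 9783)/(18744 - 15187) + 17039)*(103*(10*3 - 56) - 27324) = (-8262/3557 + 17039)*(103*(30 - 56) - 27324) = (-8262*1/3557 + 17039)*(103*(-26) - 27324) = (-8262/3557 + 17039)*(-2678 - 27324) = (60599461/3557)*(-30002) = -1818105028922/3557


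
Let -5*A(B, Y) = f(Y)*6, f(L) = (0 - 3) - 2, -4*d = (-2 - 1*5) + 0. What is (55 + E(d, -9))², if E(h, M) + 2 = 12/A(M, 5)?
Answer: 3025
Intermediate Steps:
d = 7/4 (d = -((-2 - 1*5) + 0)/4 = -((-2 - 5) + 0)/4 = -(-7 + 0)/4 = -¼*(-7) = 7/4 ≈ 1.7500)
f(L) = -5 (f(L) = -3 - 2 = -5)
A(B, Y) = 6 (A(B, Y) = -(-1)*6 = -⅕*(-30) = 6)
E(h, M) = 0 (E(h, M) = -2 + 12/6 = -2 + 12*(⅙) = -2 + 2 = 0)
(55 + E(d, -9))² = (55 + 0)² = 55² = 3025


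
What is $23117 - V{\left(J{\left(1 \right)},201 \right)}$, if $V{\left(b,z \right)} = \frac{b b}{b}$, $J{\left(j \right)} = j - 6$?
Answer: $23122$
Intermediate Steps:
$J{\left(j \right)} = -6 + j$
$V{\left(b,z \right)} = b$ ($V{\left(b,z \right)} = \frac{b^{2}}{b} = b$)
$23117 - V{\left(J{\left(1 \right)},201 \right)} = 23117 - \left(-6 + 1\right) = 23117 - -5 = 23117 + 5 = 23122$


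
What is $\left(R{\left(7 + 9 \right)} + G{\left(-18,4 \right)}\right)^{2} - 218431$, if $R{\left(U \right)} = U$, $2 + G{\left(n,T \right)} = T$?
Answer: $-218107$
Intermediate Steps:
$G{\left(n,T \right)} = -2 + T$
$\left(R{\left(7 + 9 \right)} + G{\left(-18,4 \right)}\right)^{2} - 218431 = \left(\left(7 + 9\right) + \left(-2 + 4\right)\right)^{2} - 218431 = \left(16 + 2\right)^{2} - 218431 = 18^{2} - 218431 = 324 - 218431 = -218107$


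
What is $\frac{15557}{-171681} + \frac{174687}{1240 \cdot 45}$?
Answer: $\frac{1078605861}{354807400} \approx 3.04$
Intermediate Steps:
$\frac{15557}{-171681} + \frac{174687}{1240 \cdot 45} = 15557 \left(- \frac{1}{171681}\right) + \frac{174687}{55800} = - \frac{15557}{171681} + 174687 \cdot \frac{1}{55800} = - \frac{15557}{171681} + \frac{58229}{18600} = \frac{1078605861}{354807400}$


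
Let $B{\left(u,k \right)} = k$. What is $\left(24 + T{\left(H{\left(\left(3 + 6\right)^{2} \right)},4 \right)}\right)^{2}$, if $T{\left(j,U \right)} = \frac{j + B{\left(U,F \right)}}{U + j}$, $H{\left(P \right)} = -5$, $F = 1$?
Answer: $784$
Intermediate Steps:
$T{\left(j,U \right)} = \frac{1 + j}{U + j}$ ($T{\left(j,U \right)} = \frac{j + 1}{U + j} = \frac{1 + j}{U + j}$)
$\left(24 + T{\left(H{\left(\left(3 + 6\right)^{2} \right)},4 \right)}\right)^{2} = \left(24 + \frac{1 - 5}{4 - 5}\right)^{2} = \left(24 + \frac{1}{-1} \left(-4\right)\right)^{2} = \left(24 - -4\right)^{2} = \left(24 + 4\right)^{2} = 28^{2} = 784$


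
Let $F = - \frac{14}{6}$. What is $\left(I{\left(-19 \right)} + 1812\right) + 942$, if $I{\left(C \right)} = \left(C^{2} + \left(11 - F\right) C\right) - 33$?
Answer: $\frac{8486}{3} \approx 2828.7$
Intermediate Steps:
$F = - \frac{7}{3}$ ($F = \left(-14\right) \frac{1}{6} = - \frac{7}{3} \approx -2.3333$)
$I{\left(C \right)} = -33 + C^{2} + \frac{40 C}{3}$ ($I{\left(C \right)} = \left(C^{2} + \left(11 - - \frac{7}{3}\right) C\right) - 33 = \left(C^{2} + \left(11 + \frac{7}{3}\right) C\right) - 33 = \left(C^{2} + \frac{40 C}{3}\right) - 33 = -33 + C^{2} + \frac{40 C}{3}$)
$\left(I{\left(-19 \right)} + 1812\right) + 942 = \left(\left(-33 + \left(-19\right)^{2} + \frac{40}{3} \left(-19\right)\right) + 1812\right) + 942 = \left(\left(-33 + 361 - \frac{760}{3}\right) + 1812\right) + 942 = \left(\frac{224}{3} + 1812\right) + 942 = \frac{5660}{3} + 942 = \frac{8486}{3}$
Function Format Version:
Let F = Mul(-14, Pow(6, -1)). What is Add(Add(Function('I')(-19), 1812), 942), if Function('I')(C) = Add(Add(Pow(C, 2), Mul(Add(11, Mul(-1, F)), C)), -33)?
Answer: Rational(8486, 3) ≈ 2828.7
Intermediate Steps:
F = Rational(-7, 3) (F = Mul(-14, Rational(1, 6)) = Rational(-7, 3) ≈ -2.3333)
Function('I')(C) = Add(-33, Pow(C, 2), Mul(Rational(40, 3), C)) (Function('I')(C) = Add(Add(Pow(C, 2), Mul(Add(11, Mul(-1, Rational(-7, 3))), C)), -33) = Add(Add(Pow(C, 2), Mul(Add(11, Rational(7, 3)), C)), -33) = Add(Add(Pow(C, 2), Mul(Rational(40, 3), C)), -33) = Add(-33, Pow(C, 2), Mul(Rational(40, 3), C)))
Add(Add(Function('I')(-19), 1812), 942) = Add(Add(Add(-33, Pow(-19, 2), Mul(Rational(40, 3), -19)), 1812), 942) = Add(Add(Add(-33, 361, Rational(-760, 3)), 1812), 942) = Add(Add(Rational(224, 3), 1812), 942) = Add(Rational(5660, 3), 942) = Rational(8486, 3)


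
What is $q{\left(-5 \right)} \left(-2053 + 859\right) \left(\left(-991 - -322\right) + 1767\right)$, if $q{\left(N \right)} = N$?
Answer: $6555060$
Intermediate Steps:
$q{\left(-5 \right)} \left(-2053 + 859\right) \left(\left(-991 - -322\right) + 1767\right) = - 5 \left(-2053 + 859\right) \left(\left(-991 - -322\right) + 1767\right) = - 5 \left(- 1194 \left(\left(-991 + 322\right) + 1767\right)\right) = - 5 \left(- 1194 \left(-669 + 1767\right)\right) = - 5 \left(\left(-1194\right) 1098\right) = \left(-5\right) \left(-1311012\right) = 6555060$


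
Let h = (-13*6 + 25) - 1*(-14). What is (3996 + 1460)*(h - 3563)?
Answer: -19652512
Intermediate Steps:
h = -39 (h = (-78 + 25) + 14 = -53 + 14 = -39)
(3996 + 1460)*(h - 3563) = (3996 + 1460)*(-39 - 3563) = 5456*(-3602) = -19652512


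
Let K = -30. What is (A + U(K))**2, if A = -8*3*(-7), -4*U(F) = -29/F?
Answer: 405257161/14400 ≈ 28143.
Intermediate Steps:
U(F) = 29/(4*F) (U(F) = -(-29)/(4*F) = 29/(4*F))
A = 168 (A = -24*(-7) = 168)
(A + U(K))**2 = (168 + (29/4)/(-30))**2 = (168 + (29/4)*(-1/30))**2 = (168 - 29/120)**2 = (20131/120)**2 = 405257161/14400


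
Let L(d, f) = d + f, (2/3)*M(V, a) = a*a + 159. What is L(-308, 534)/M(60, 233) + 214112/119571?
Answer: 972998795/542533484 ≈ 1.7934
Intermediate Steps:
M(V, a) = 477/2 + 3*a**2/2 (M(V, a) = 3*(a*a + 159)/2 = 3*(a**2 + 159)/2 = 3*(159 + a**2)/2 = 477/2 + 3*a**2/2)
L(-308, 534)/M(60, 233) + 214112/119571 = (-308 + 534)/(477/2 + (3/2)*233**2) + 214112/119571 = 226/(477/2 + (3/2)*54289) + 214112*(1/119571) = 226/(477/2 + 162867/2) + 214112/119571 = 226/81672 + 214112/119571 = 226*(1/81672) + 214112/119571 = 113/40836 + 214112/119571 = 972998795/542533484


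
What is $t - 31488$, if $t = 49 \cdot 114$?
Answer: $-25902$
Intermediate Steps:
$t = 5586$
$t - 31488 = 5586 - 31488 = -25902$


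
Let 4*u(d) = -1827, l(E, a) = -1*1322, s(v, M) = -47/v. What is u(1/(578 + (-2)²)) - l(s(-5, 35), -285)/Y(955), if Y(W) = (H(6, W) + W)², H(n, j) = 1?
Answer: -208719473/456968 ≈ -456.75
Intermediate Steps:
l(E, a) = -1322
u(d) = -1827/4 (u(d) = (¼)*(-1827) = -1827/4)
Y(W) = (1 + W)²
u(1/(578 + (-2)²)) - l(s(-5, 35), -285)/Y(955) = -1827/4 - (-1322)/((1 + 955)²) = -1827/4 - (-1322)/(956²) = -1827/4 - (-1322)/913936 = -1827/4 - 1*(-661/456968) = -1827/4 + 661/456968 = -208719473/456968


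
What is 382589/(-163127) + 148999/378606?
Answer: -120544731061/61760860962 ≈ -1.9518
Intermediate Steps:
382589/(-163127) + 148999/378606 = 382589*(-1/163127) + 148999*(1/378606) = -382589/163127 + 148999/378606 = -120544731061/61760860962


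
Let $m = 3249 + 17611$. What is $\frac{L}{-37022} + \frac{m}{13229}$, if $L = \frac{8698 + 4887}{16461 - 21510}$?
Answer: $\frac{354492362095}{224801693442} \approx 1.5769$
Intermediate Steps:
$L = - \frac{1235}{459}$ ($L = \frac{13585}{-5049} = 13585 \left(- \frac{1}{5049}\right) = - \frac{1235}{459} \approx -2.6906$)
$m = 20860$
$\frac{L}{-37022} + \frac{m}{13229} = - \frac{1235}{459 \left(-37022\right)} + \frac{20860}{13229} = \left(- \frac{1235}{459}\right) \left(- \frac{1}{37022}\right) + 20860 \cdot \frac{1}{13229} = \frac{1235}{16993098} + \frac{20860}{13229} = \frac{354492362095}{224801693442}$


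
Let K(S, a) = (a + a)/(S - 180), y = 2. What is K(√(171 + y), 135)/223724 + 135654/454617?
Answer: 81503076423616/273147280100643 - 135*√173/3604976674 ≈ 0.29838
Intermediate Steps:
K(S, a) = 2*a/(-180 + S) (K(S, a) = (2*a)/(-180 + S) = 2*a/(-180 + S))
K(√(171 + y), 135)/223724 + 135654/454617 = (2*135/(-180 + √(171 + 2)))/223724 + 135654/454617 = (2*135/(-180 + √173))*(1/223724) + 135654*(1/454617) = (270/(-180 + √173))*(1/223724) + 45218/151539 = 135/(111862*(-180 + √173)) + 45218/151539 = 45218/151539 + 135/(111862*(-180 + √173))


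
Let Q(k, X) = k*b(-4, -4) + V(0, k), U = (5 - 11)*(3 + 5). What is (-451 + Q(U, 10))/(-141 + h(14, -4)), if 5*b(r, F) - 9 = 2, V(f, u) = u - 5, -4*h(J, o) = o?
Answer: 762/175 ≈ 4.3543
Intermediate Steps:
h(J, o) = -o/4
V(f, u) = -5 + u
U = -48 (U = -6*8 = -48)
b(r, F) = 11/5 (b(r, F) = 9/5 + (⅕)*2 = 9/5 + ⅖ = 11/5)
Q(k, X) = -5 + 16*k/5 (Q(k, X) = k*(11/5) + (-5 + k) = 11*k/5 + (-5 + k) = -5 + 16*k/5)
(-451 + Q(U, 10))/(-141 + h(14, -4)) = (-451 + (-5 + (16/5)*(-48)))/(-141 - ¼*(-4)) = (-451 + (-5 - 768/5))/(-141 + 1) = (-451 - 793/5)/(-140) = -3048/5*(-1/140) = 762/175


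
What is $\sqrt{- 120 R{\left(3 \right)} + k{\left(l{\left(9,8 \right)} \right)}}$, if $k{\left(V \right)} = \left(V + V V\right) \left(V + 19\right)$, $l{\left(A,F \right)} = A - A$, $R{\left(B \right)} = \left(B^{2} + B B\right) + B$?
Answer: $6 i \sqrt{70} \approx 50.2 i$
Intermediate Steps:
$R{\left(B \right)} = B + 2 B^{2}$ ($R{\left(B \right)} = \left(B^{2} + B^{2}\right) + B = 2 B^{2} + B = B + 2 B^{2}$)
$l{\left(A,F \right)} = 0$
$k{\left(V \right)} = \left(19 + V\right) \left(V + V^{2}\right)$ ($k{\left(V \right)} = \left(V + V^{2}\right) \left(19 + V\right) = \left(19 + V\right) \left(V + V^{2}\right)$)
$\sqrt{- 120 R{\left(3 \right)} + k{\left(l{\left(9,8 \right)} \right)}} = \sqrt{- 120 \cdot 3 \left(1 + 2 \cdot 3\right) + 0 \left(19 + 0^{2} + 20 \cdot 0\right)} = \sqrt{- 120 \cdot 3 \left(1 + 6\right) + 0 \left(19 + 0 + 0\right)} = \sqrt{- 120 \cdot 3 \cdot 7 + 0 \cdot 19} = \sqrt{\left(-120\right) 21 + 0} = \sqrt{-2520 + 0} = \sqrt{-2520} = 6 i \sqrt{70}$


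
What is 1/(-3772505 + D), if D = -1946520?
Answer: -1/5719025 ≈ -1.7485e-7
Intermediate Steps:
1/(-3772505 + D) = 1/(-3772505 - 1946520) = 1/(-5719025) = -1/5719025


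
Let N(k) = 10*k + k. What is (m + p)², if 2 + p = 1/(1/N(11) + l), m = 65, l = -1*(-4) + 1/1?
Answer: 1466813401/367236 ≈ 3994.2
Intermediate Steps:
l = 5 (l = 4 + 1 = 5)
N(k) = 11*k
p = -1091/606 (p = -2 + 1/(1/(11*11) + 5) = -2 + 1/(1/121 + 5) = -2 + 1/(606/121) = -2 + 121/606 = -1091/606 ≈ -1.8003)
(m + p)² = (65 - 1091/606)² = (38299/606)² = 1466813401/367236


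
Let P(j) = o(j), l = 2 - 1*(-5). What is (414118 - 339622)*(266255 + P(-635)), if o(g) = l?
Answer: 19835453952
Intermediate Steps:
l = 7 (l = 2 + 5 = 7)
o(g) = 7
P(j) = 7
(414118 - 339622)*(266255 + P(-635)) = (414118 - 339622)*(266255 + 7) = 74496*266262 = 19835453952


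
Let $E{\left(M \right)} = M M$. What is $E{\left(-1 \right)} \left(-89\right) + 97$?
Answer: $8$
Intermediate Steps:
$E{\left(M \right)} = M^{2}$
$E{\left(-1 \right)} \left(-89\right) + 97 = \left(-1\right)^{2} \left(-89\right) + 97 = 1 \left(-89\right) + 97 = -89 + 97 = 8$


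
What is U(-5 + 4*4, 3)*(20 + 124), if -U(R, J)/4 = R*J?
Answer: -19008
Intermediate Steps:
U(R, J) = -4*J*R (U(R, J) = -4*R*J = -4*J*R)
U(-5 + 4*4, 3)*(20 + 124) = (-4*3*(-5 + 4*4))*(20 + 124) = -4*3*(-5 + 16)*144 = -4*3*11*144 = -132*144 = -19008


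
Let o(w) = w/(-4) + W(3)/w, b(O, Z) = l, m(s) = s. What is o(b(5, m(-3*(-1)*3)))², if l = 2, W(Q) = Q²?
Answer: 16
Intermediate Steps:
b(O, Z) = 2
o(w) = 9/w - w/4 (o(w) = w/(-4) + 3²/w = w*(-¼) + 9/w = -w/4 + 9/w = 9/w - w/4)
o(b(5, m(-3*(-1)*3)))² = (9/2 - ¼*2)² = (9*(½) - ½)² = (9/2 - ½)² = 4² = 16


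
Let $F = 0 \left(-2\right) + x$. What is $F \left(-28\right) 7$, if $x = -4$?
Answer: $784$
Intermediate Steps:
$F = -4$ ($F = 0 \left(-2\right) - 4 = 0 - 4 = -4$)
$F \left(-28\right) 7 = \left(-4\right) \left(-28\right) 7 = 112 \cdot 7 = 784$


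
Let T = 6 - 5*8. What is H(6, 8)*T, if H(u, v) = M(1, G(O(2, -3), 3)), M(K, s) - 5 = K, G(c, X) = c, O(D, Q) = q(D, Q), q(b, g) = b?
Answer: -204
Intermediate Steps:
O(D, Q) = D
M(K, s) = 5 + K
T = -34 (T = 6 - 40 = -34)
H(u, v) = 6 (H(u, v) = 5 + 1 = 6)
H(6, 8)*T = 6*(-34) = -204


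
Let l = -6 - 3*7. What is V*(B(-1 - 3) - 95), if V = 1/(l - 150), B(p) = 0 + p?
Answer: 33/59 ≈ 0.55932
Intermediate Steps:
B(p) = p
l = -27 (l = -6 - 21 = -27)
V = -1/177 (V = 1/(-27 - 150) = 1/(-177) = -1/177 ≈ -0.0056497)
V*(B(-1 - 3) - 95) = -((-1 - 3) - 95)/177 = -(-4 - 95)/177 = -1/177*(-99) = 33/59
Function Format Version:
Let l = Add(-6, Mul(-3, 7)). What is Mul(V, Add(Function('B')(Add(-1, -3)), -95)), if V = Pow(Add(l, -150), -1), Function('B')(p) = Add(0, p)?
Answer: Rational(33, 59) ≈ 0.55932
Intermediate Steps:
Function('B')(p) = p
l = -27 (l = Add(-6, -21) = -27)
V = Rational(-1, 177) (V = Pow(Add(-27, -150), -1) = Pow(-177, -1) = Rational(-1, 177) ≈ -0.0056497)
Mul(V, Add(Function('B')(Add(-1, -3)), -95)) = Mul(Rational(-1, 177), Add(Add(-1, -3), -95)) = Mul(Rational(-1, 177), Add(-4, -95)) = Mul(Rational(-1, 177), -99) = Rational(33, 59)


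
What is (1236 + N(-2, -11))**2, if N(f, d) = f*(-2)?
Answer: 1537600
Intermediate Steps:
N(f, d) = -2*f
(1236 + N(-2, -11))**2 = (1236 - 2*(-2))**2 = (1236 + 4)**2 = 1240**2 = 1537600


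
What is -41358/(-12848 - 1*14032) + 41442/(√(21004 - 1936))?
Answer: 6893/4480 + 6907*√4767/1589 ≈ 301.65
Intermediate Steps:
-41358/(-12848 - 1*14032) + 41442/(√(21004 - 1936)) = -41358/(-12848 - 14032) + 41442/(√19068) = -41358/(-26880) + 41442/((2*√4767)) = -41358*(-1/26880) + 41442*(√4767/9534) = 6893/4480 + 6907*√4767/1589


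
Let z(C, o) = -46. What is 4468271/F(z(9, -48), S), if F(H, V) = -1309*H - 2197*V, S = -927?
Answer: 4468271/2096833 ≈ 2.1310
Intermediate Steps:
F(H, V) = -2197*V - 1309*H
4468271/F(z(9, -48), S) = 4468271/(-2197*(-927) - 1309*(-46)) = 4468271/(2036619 + 60214) = 4468271/2096833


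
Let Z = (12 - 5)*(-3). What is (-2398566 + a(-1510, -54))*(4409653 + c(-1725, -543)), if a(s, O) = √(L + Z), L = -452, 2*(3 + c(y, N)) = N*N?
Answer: -10930443955167 + 9114149*I*√473/2 ≈ -1.093e+13 + 9.911e+7*I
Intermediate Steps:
Z = -21 (Z = 7*(-3) = -21)
c(y, N) = -3 + N²/2 (c(y, N) = -3 + (N*N)/2 = -3 + N²/2)
a(s, O) = I*√473 (a(s, O) = √(-452 - 21) = √(-473) = I*√473)
(-2398566 + a(-1510, -54))*(4409653 + c(-1725, -543)) = (-2398566 + I*√473)*(4409653 + (-3 + (½)*(-543)²)) = (-2398566 + I*√473)*(4409653 + (-3 + (½)*294849)) = (-2398566 + I*√473)*(4409653 + (-3 + 294849/2)) = (-2398566 + I*√473)*(4409653 + 294843/2) = (-2398566 + I*√473)*(9114149/2) = -10930443955167 + 9114149*I*√473/2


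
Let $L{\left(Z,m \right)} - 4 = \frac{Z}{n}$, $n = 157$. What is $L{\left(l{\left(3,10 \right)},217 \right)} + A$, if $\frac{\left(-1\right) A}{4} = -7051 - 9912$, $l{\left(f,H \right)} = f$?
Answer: $\frac{10653395}{157} \approx 67856.0$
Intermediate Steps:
$L{\left(Z,m \right)} = 4 + \frac{Z}{157}$
$A = 67852$ ($A = - 4 \left(-7051 - 9912\right) = \left(-4\right) \left(-16963\right) = 67852$)
$L{\left(l{\left(3,10 \right)},217 \right)} + A = \left(4 + \frac{1}{157} \cdot 3\right) + 67852 = \left(4 + \frac{3}{157}\right) + 67852 = \frac{631}{157} + 67852 = \frac{10653395}{157}$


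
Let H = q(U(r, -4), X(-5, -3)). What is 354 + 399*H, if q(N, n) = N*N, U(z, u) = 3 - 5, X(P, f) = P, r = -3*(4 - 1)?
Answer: 1950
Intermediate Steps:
r = -9 (r = -3*3 = -9)
U(z, u) = -2
q(N, n) = N**2
H = 4 (H = (-2)**2 = 4)
354 + 399*H = 354 + 399*4 = 354 + 1596 = 1950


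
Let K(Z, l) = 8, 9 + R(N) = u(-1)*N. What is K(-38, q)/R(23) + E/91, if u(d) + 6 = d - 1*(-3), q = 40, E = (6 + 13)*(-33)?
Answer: -64055/9191 ≈ -6.9693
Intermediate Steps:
E = -627 (E = 19*(-33) = -627)
u(d) = -3 + d (u(d) = -6 + (d - 1*(-3)) = -6 + (d + 3) = -6 + (3 + d) = -3 + d)
R(N) = -9 - 4*N (R(N) = -9 + (-3 - 1)*N = -9 - 4*N)
K(-38, q)/R(23) + E/91 = 8/(-9 - 4*23) - 627/91 = 8/(-9 - 92) - 627*1/91 = 8/(-101) - 627/91 = 8*(-1/101) - 627/91 = -8/101 - 627/91 = -64055/9191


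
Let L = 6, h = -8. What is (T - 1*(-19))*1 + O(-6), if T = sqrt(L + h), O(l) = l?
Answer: 13 + I*sqrt(2) ≈ 13.0 + 1.4142*I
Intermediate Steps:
T = I*sqrt(2) (T = sqrt(6 - 8) = sqrt(-2) = I*sqrt(2) ≈ 1.4142*I)
(T - 1*(-19))*1 + O(-6) = (I*sqrt(2) - 1*(-19))*1 - 6 = (I*sqrt(2) + 19)*1 - 6 = (19 + I*sqrt(2))*1 - 6 = (19 + I*sqrt(2)) - 6 = 13 + I*sqrt(2)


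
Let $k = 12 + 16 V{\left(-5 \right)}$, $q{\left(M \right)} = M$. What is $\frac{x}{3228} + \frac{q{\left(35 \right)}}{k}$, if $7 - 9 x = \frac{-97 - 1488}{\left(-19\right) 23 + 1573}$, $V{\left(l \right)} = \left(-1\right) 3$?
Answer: $- \frac{1188029}{1222336} \approx -0.97193$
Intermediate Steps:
$V{\left(l \right)} = -3$
$k = -36$ ($k = 12 + 16 \left(-3\right) = 12 - 48 = -36$)
$x = \frac{3179}{3408}$ ($x = \frac{7}{9} - \frac{\left(-97 - 1488\right) \frac{1}{\left(-19\right) 23 + 1573}}{9} = \frac{7}{9} - \frac{\left(-1585\right) \frac{1}{-437 + 1573}}{9} = \frac{7}{9} - \frac{\left(-1585\right) \frac{1}{1136}}{9} = \frac{7}{9} - - \frac{1585}{10224} = \frac{7}{9} + \frac{1585}{10224} = \frac{3179}{3408} \approx 0.93281$)
$\frac{x}{3228} + \frac{q{\left(35 \right)}}{k} = \frac{3179}{3408 \cdot 3228} + \frac{35}{-36} = \frac{3179}{3408} \cdot \frac{1}{3228} + 35 \left(- \frac{1}{36}\right) = \frac{3179}{11001024} - \frac{35}{36} = - \frac{1188029}{1222336}$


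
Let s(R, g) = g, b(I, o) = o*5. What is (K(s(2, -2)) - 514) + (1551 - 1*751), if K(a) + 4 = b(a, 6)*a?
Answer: 222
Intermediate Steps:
b(I, o) = 5*o
K(a) = -4 + 30*a (K(a) = -4 + (5*6)*a = -4 + 30*a)
(K(s(2, -2)) - 514) + (1551 - 1*751) = ((-4 + 30*(-2)) - 514) + (1551 - 1*751) = ((-4 - 60) - 514) + (1551 - 751) = (-64 - 514) + 800 = -578 + 800 = 222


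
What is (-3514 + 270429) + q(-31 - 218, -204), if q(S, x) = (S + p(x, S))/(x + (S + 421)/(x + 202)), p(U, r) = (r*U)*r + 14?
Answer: 90053789/290 ≈ 3.1053e+5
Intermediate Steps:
p(U, r) = 14 + U*r**2 (p(U, r) = (U*r)*r + 14 = U*r**2 + 14 = 14 + U*r**2)
q(S, x) = (14 + S + x*S**2)/(x + (421 + S)/(202 + x)) (q(S, x) = (S + (14 + x*S**2))/(x + (S + 421)/(x + 202)) = (14 + S + x*S**2)/(x + (421 + S)/(202 + x)))
(-3514 + 270429) + q(-31 - 218, -204) = (-3514 + 270429) + (2828 + 202*(-31 - 218) + (-31 - 218)*(-204) - 204*(14 - 204*(-31 - 218)**2) + 202*(-204)*(-31 - 218)**2)/(421 + (-31 - 218) + (-204)**2 + 202*(-204)) = 266915 + (2828 + 202*(-249) - 249*(-204) - 204*(14 - 204*(-249)**2) + 202*(-204)*(-249)**2)/(421 - 249 + 41616 - 41208) = 266915 + (2828 - 50298 + 50796 - 204*(14 - 204*62001) + 202*(-204)*62001)/580 = 266915 + (2828 - 50298 + 50796 - 204*(14 - 12648204) - 2554937208)/580 = 266915 + (2828 - 50298 + 50796 - 204*(-12648190) - 2554937208)/580 = 266915 + (2828 - 50298 + 50796 + 2580230760 - 2554937208)/580 = 266915 + (1/580)*25296878 = 266915 + 12648439/290 = 90053789/290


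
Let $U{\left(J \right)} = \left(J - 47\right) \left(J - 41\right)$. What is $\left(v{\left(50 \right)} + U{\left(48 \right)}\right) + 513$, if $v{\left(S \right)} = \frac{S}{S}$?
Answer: $521$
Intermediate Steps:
$v{\left(S \right)} = 1$
$U{\left(J \right)} = \left(-47 + J\right) \left(-41 + J\right)$
$\left(v{\left(50 \right)} + U{\left(48 \right)}\right) + 513 = \left(1 + \left(1927 + 48^{2} - 4224\right)\right) + 513 = \left(1 + \left(1927 + 2304 - 4224\right)\right) + 513 = \left(1 + 7\right) + 513 = 8 + 513 = 521$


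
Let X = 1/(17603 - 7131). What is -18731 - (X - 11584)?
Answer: -74843385/10472 ≈ -7147.0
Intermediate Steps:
X = 1/10472 ≈ 9.5493e-5
-18731 - (X - 11584) = -18731 - (1/10472 - 11584) = -18731 - 1*(-121307647/10472) = -18731 + 121307647/10472 = -74843385/10472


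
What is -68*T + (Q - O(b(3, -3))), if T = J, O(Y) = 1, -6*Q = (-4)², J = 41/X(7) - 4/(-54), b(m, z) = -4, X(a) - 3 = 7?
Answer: -38813/135 ≈ -287.50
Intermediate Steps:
X(a) = 10 (X(a) = 3 + 7 = 10)
J = 1127/270 (J = 41/10 - 4/(-54) = 41*(⅒) - 4*(-1/54) = 41/10 + 2/27 = 1127/270 ≈ 4.1741)
Q = -8/3 (Q = -⅙*(-4)² = -⅙*16 = -8/3 ≈ -2.6667)
T = 1127/270 ≈ 4.1741
-68*T + (Q - O(b(3, -3))) = -68*1127/270 + (-8/3 - 1*1) = -38318/135 + (-8/3 - 1) = -38318/135 - 11/3 = -38813/135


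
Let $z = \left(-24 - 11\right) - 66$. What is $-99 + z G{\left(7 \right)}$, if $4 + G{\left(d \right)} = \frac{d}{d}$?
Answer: $204$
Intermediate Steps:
$z = -101$ ($z = \left(-24 - 11\right) - 66 = -35 - 66 = -101$)
$G{\left(d \right)} = -3$ ($G{\left(d \right)} = -4 + \frac{d}{d} = -4 + 1 = -3$)
$-99 + z G{\left(7 \right)} = -99 - -303 = -99 + 303 = 204$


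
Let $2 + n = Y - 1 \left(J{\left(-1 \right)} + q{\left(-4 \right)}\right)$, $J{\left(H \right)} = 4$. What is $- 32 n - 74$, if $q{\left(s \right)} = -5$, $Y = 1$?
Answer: $-74$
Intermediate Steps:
$n = 0$ ($n = -2 + \left(1 - 1 \left(4 - 5\right)\right) = -2 + \left(1 - 1 \left(-1\right)\right) = -2 + \left(1 - -1\right) = -2 + \left(1 + 1\right) = -2 + 2 = 0$)
$- 32 n - 74 = \left(-32\right) 0 - 74 = 0 - 74 = -74$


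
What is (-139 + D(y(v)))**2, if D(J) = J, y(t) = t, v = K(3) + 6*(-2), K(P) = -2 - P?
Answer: 24336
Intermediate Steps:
v = -17 (v = (-2 - 1*3) + 6*(-2) = (-2 - 3) - 12 = -5 - 12 = -17)
(-139 + D(y(v)))**2 = (-139 - 17)**2 = (-156)**2 = 24336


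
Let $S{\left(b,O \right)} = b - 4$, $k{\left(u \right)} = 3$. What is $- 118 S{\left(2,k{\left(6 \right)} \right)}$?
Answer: $236$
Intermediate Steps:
$S{\left(b,O \right)} = -4 + b$ ($S{\left(b,O \right)} = b - 4 = -4 + b$)
$- 118 S{\left(2,k{\left(6 \right)} \right)} = - 118 \left(-4 + 2\right) = \left(-118\right) \left(-2\right) = 236$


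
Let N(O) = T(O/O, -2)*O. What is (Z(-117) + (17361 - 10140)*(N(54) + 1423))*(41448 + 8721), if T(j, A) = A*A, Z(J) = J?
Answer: 593755232238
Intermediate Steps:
T(j, A) = A²
N(O) = 4*O (N(O) = (-2)²*O = 4*O)
(Z(-117) + (17361 - 10140)*(N(54) + 1423))*(41448 + 8721) = (-117 + (17361 - 10140)*(4*54 + 1423))*(41448 + 8721) = (-117 + 7221*(216 + 1423))*50169 = (-117 + 7221*1639)*50169 = (-117 + 11835219)*50169 = 11835102*50169 = 593755232238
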